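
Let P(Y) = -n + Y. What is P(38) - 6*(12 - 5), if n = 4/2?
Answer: -6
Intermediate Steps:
n = 2 (n = 4*(½) = 2)
P(Y) = -2 + Y (P(Y) = -1*2 + Y = -2 + Y)
P(38) - 6*(12 - 5) = (-2 + 38) - 6*(12 - 5) = 36 - 6*7 = 36 - 42 = -6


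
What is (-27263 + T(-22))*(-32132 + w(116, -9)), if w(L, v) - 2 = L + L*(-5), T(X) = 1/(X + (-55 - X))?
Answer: 48873594804/55 ≈ 8.8861e+8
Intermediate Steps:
T(X) = -1/55 (T(X) = 1/(-55) = -1/55)
w(L, v) = 2 - 4*L (w(L, v) = 2 + (L + L*(-5)) = 2 + (L - 5*L) = 2 - 4*L)
(-27263 + T(-22))*(-32132 + w(116, -9)) = (-27263 - 1/55)*(-32132 + (2 - 4*116)) = -1499466*(-32132 + (2 - 464))/55 = -1499466*(-32132 - 462)/55 = -1499466/55*(-32594) = 48873594804/55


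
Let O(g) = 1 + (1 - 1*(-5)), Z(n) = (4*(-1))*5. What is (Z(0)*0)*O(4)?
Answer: 0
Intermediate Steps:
Z(n) = -20 (Z(n) = -4*5 = -20)
O(g) = 7 (O(g) = 1 + (1 + 5) = 1 + 6 = 7)
(Z(0)*0)*O(4) = -20*0*7 = 0*7 = 0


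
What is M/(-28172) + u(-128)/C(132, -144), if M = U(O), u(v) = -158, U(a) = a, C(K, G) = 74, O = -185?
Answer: -2218743/1042364 ≈ -2.1286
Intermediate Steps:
M = -185
M/(-28172) + u(-128)/C(132, -144) = -185/(-28172) - 158/74 = -185*(-1/28172) - 158*1/74 = 185/28172 - 79/37 = -2218743/1042364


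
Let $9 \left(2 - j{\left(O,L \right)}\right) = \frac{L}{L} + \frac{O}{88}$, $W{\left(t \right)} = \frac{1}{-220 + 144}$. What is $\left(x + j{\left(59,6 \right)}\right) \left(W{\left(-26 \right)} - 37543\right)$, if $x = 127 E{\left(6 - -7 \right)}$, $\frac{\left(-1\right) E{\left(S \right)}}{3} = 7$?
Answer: $\frac{2007585747821}{20064} \approx 1.0006 \cdot 10^{8}$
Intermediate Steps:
$E{\left(S \right)} = -21$ ($E{\left(S \right)} = \left(-3\right) 7 = -21$)
$W{\left(t \right)} = - \frac{1}{76}$ ($W{\left(t \right)} = \frac{1}{-76} = - \frac{1}{76}$)
$j{\left(O,L \right)} = \frac{17}{9} - \frac{O}{792}$ ($j{\left(O,L \right)} = 2 - \frac{\frac{L}{L} + \frac{O}{88}}{9} = 2 - \frac{1 + O \frac{1}{88}}{9} = 2 - \frac{1 + \frac{O}{88}}{9} = 2 - \left(\frac{1}{9} + \frac{O}{792}\right) = \frac{17}{9} - \frac{O}{792}$)
$x = -2667$ ($x = 127 \left(-21\right) = -2667$)
$\left(x + j{\left(59,6 \right)}\right) \left(W{\left(-26 \right)} - 37543\right) = \left(-2667 + \left(\frac{17}{9} - \frac{59}{792}\right)\right) \left(- \frac{1}{76} - 37543\right) = \left(-2667 + \left(\frac{17}{9} - \frac{59}{792}\right)\right) \left(- \frac{2853269}{76}\right) = \left(-2667 + \frac{479}{264}\right) \left(- \frac{2853269}{76}\right) = \left(- \frac{703609}{264}\right) \left(- \frac{2853269}{76}\right) = \frac{2007585747821}{20064}$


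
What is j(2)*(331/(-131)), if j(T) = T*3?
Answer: -1986/131 ≈ -15.160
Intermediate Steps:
j(T) = 3*T
j(2)*(331/(-131)) = (3*2)*(331/(-131)) = 6*(331*(-1/131)) = 6*(-331/131) = -1986/131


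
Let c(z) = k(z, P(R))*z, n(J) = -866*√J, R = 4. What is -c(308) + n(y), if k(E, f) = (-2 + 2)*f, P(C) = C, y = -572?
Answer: -1732*I*√143 ≈ -20712.0*I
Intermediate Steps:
k(E, f) = 0 (k(E, f) = 0*f = 0)
c(z) = 0 (c(z) = 0*z = 0)
-c(308) + n(y) = -1*0 - 1732*I*√143 = 0 - 1732*I*√143 = -1732*I*√143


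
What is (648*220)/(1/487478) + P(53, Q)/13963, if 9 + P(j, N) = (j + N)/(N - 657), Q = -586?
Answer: 1206153479483842466/17356009 ≈ 6.9495e+10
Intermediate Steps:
P(j, N) = -9 + (N + j)/(-657 + N) (P(j, N) = -9 + (j + N)/(N - 657) = -9 + (N + j)/(-657 + N))
(648*220)/(1/487478) + P(53, Q)/13963 = (648*220)/(1/487478) + ((5913 + 53 - 8*(-586))/(-657 - 586))/13963 = 142560/(1/487478) + ((5913 + 53 + 4688)/(-1243))*(1/13963) = 142560*487478 - 1/1243*10654*(1/13963) = 69494863680 - 10654/1243*1/13963 = 69494863680 - 10654/17356009 = 1206153479483842466/17356009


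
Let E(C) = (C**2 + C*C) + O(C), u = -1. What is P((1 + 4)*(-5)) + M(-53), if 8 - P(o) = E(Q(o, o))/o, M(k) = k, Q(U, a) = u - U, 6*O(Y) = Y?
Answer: 31/25 ≈ 1.2400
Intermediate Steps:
O(Y) = Y/6
Q(U, a) = -1 - U
E(C) = 2*C**2 + C/6 (E(C) = (C**2 + C*C) + C/6 = (C**2 + C**2) + C/6 = 2*C**2 + C/6)
P(o) = 8 - (-1 - o)*(-11 - 12*o)/(6*o) (P(o) = 8 - (-1 - o)*(1 + 12*(-1 - o))/6/o = 8 - (-1 - o)*(1 + (-12 - 12*o))/6/o = 8 - (-1 - o)*(-11 - 12*o)/6/o = 8 - (-1 - o)*(-11 - 12*o)/(6*o))
P((1 + 4)*(-5)) + M(-53) = (25/6 - 2*(1 + 4)*(-5) - 11*(-1/(5*(1 + 4)))/6) - 53 = (25/6 - 10*(-5) - 11/(6*(5*(-5)))) - 53 = (25/6 - 2*(-25) - 11/6/(-25)) - 53 = (25/6 + 50 - 11/6*(-1/25)) - 53 = (25/6 + 50 + 11/150) - 53 = 1356/25 - 53 = 31/25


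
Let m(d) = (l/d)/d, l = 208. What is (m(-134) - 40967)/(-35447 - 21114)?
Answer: 183900811/253902329 ≈ 0.72430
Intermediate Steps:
m(d) = 208/d² (m(d) = (208/d)/d = 208/d²)
(m(-134) - 40967)/(-35447 - 21114) = (208/(-134)² - 40967)/(-35447 - 21114) = (208*(1/17956) - 40967)/(-56561) = (52/4489 - 40967)*(-1/56561) = -183900811/4489*(-1/56561) = 183900811/253902329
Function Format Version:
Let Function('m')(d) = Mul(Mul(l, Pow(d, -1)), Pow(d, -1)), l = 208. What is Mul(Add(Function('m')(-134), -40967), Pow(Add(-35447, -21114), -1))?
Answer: Rational(183900811, 253902329) ≈ 0.72430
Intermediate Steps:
Function('m')(d) = Mul(208, Pow(d, -2)) (Function('m')(d) = Mul(Mul(208, Pow(d, -1)), Pow(d, -1)) = Mul(208, Pow(d, -2)))
Mul(Add(Function('m')(-134), -40967), Pow(Add(-35447, -21114), -1)) = Mul(Add(Mul(208, Pow(-134, -2)), -40967), Pow(Add(-35447, -21114), -1)) = Mul(Add(Mul(208, Rational(1, 17956)), -40967), Pow(-56561, -1)) = Mul(Add(Rational(52, 4489), -40967), Rational(-1, 56561)) = Mul(Rational(-183900811, 4489), Rational(-1, 56561)) = Rational(183900811, 253902329)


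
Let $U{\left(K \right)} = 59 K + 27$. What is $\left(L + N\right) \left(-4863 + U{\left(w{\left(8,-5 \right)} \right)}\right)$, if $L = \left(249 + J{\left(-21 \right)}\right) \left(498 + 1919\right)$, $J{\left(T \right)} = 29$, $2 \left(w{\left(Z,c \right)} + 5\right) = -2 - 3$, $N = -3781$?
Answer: $- \frac{7053606765}{2} \approx -3.5268 \cdot 10^{9}$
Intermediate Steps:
$w{\left(Z,c \right)} = - \frac{15}{2}$ ($w{\left(Z,c \right)} = -5 + \frac{-2 - 3}{2} = -5 + \frac{1}{2} \left(-5\right) = -5 - \frac{5}{2} = - \frac{15}{2}$)
$U{\left(K \right)} = 27 + 59 K$
$L = 671926$ ($L = \left(249 + 29\right) \left(498 + 1919\right) = 278 \cdot 2417 = 671926$)
$\left(L + N\right) \left(-4863 + U{\left(w{\left(8,-5 \right)} \right)}\right) = \left(671926 - 3781\right) \left(-4863 + \left(27 + 59 \left(- \frac{15}{2}\right)\right)\right) = 668145 \left(-4863 + \left(27 - \frac{885}{2}\right)\right) = 668145 \left(-4863 - \frac{831}{2}\right) = 668145 \left(- \frac{10557}{2}\right) = - \frac{7053606765}{2}$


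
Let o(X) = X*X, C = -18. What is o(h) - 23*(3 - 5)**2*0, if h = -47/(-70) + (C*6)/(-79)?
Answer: 127080529/30580900 ≈ 4.1555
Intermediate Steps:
h = 11273/5530 (h = -47/(-70) - 18*6/(-79) = -47*(-1/70) - 108*(-1/79) = 47/70 + 108/79 = 11273/5530 ≈ 2.0385)
o(X) = X**2
o(h) - 23*(3 - 5)**2*0 = (11273/5530)**2 - 23*(3 - 5)**2*0 = 127080529/30580900 - 23*(-2)**2*0 = 127080529/30580900 - 23*4*0 = 127080529/30580900 - 92*0 = 127080529/30580900 + 0 = 127080529/30580900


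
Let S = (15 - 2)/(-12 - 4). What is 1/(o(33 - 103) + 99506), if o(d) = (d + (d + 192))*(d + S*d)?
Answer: 2/197647 ≈ 1.0119e-5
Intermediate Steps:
S = -13/16 (S = 13/(-16) = 13*(-1/16) = -13/16 ≈ -0.81250)
o(d) = 3*d*(192 + 2*d)/16 (o(d) = (d + (d + 192))*(d - 13*d/16) = (d + (192 + d))*(3*d/16) = (192 + 2*d)*(3*d/16) = 3*d*(192 + 2*d)/16)
1/(o(33 - 103) + 99506) = 1/(3*(33 - 103)*(96 + (33 - 103))/8 + 99506) = 1/((3/8)*(-70)*(96 - 70) + 99506) = 1/((3/8)*(-70)*26 + 99506) = 1/(-1365/2 + 99506) = 1/(197647/2) = 2/197647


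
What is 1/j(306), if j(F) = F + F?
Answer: 1/612 ≈ 0.0016340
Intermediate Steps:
j(F) = 2*F
1/j(306) = 1/(2*306) = 1/612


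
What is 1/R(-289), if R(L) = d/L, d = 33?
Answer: -289/33 ≈ -8.7576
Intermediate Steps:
R(L) = 33/L
1/R(-289) = 1/(33/(-289)) = 1/(33*(-1/289)) = 1/(-33/289) = -289/33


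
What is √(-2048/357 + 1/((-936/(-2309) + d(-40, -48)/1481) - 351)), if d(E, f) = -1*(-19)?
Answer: I*√262839589780832216971959/213996455022 ≈ 2.3957*I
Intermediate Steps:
d(E, f) = 19
√(-2048/357 + 1/((-936/(-2309) + d(-40, -48)/1481) - 351)) = √(-2048/357 + 1/((-936/(-2309) + 19/1481) - 351)) = √(-2048*1/357 + 1/((-936*(-1/2309) + 19*(1/1481)) - 351)) = √(-2048/357 + 1/((936/2309 + 19/1481) - 351)) = √(-2048/357 + 1/(1430087/3419629 - 351)) = √(-2048/357 + 1/(-1198859692/3419629)) = √(-2048/357 - 3419629/1198859692) = √(-2456485456769/427992910044) = I*√262839589780832216971959/213996455022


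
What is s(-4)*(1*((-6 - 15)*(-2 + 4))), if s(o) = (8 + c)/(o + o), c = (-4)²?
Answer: 126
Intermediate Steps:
c = 16
s(o) = 12/o (s(o) = (8 + 16)/(o + o) = 24/((2*o)) = 24*(1/(2*o)) = 12/o)
s(-4)*(1*((-6 - 15)*(-2 + 4))) = (12/(-4))*(1*((-6 - 15)*(-2 + 4))) = (12*(-¼))*(1*(-21*2)) = -3*(-42) = 126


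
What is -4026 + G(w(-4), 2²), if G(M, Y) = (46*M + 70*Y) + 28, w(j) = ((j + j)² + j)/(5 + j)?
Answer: -958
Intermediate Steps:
w(j) = (j + 4*j²)/(5 + j) (w(j) = ((2*j)² + j)/(5 + j) = (4*j² + j)/(5 + j) = (j + 4*j²)/(5 + j))
G(M, Y) = 28 + 46*M + 70*Y
-4026 + G(w(-4), 2²) = -4026 + (28 + 46*(-4*(1 + 4*(-4))/(5 - 4)) + 70*2²) = -4026 + (28 + 46*(-4*(1 - 16)/1) + 70*4) = -4026 + (28 + 46*(-4*1*(-15)) + 280) = -4026 + (28 + 46*60 + 280) = -4026 + (28 + 2760 + 280) = -4026 + 3068 = -958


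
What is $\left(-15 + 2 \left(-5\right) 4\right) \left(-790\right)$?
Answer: $43450$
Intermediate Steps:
$\left(-15 + 2 \left(-5\right) 4\right) \left(-790\right) = \left(-15 - 40\right) \left(-790\right) = \left(-55\right) \left(-790\right) = 43450$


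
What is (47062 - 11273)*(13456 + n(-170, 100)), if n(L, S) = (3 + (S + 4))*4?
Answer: 496894476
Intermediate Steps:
n(L, S) = 28 + 4*S (n(L, S) = (3 + (4 + S))*4 = (7 + S)*4 = 28 + 4*S)
(47062 - 11273)*(13456 + n(-170, 100)) = (47062 - 11273)*(13456 + (28 + 4*100)) = 35789*(13456 + (28 + 400)) = 35789*(13456 + 428) = 35789*13884 = 496894476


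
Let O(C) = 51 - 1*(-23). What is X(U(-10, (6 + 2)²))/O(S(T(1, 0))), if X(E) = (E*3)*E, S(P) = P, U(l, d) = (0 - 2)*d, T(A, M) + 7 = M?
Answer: 24576/37 ≈ 664.22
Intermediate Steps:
T(A, M) = -7 + M
U(l, d) = -2*d
O(C) = 74 (O(C) = 51 + 23 = 74)
X(E) = 3*E² (X(E) = (3*E)*E = 3*E²)
X(U(-10, (6 + 2)²))/O(S(T(1, 0))) = (3*(-2*(6 + 2)²)²)/74 = (3*(-2*8²)²)*(1/74) = (3*(-2*64)²)*(1/74) = (3*(-128)²)*(1/74) = (3*16384)*(1/74) = 49152*(1/74) = 24576/37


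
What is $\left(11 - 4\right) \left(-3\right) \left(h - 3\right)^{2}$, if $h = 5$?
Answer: $-84$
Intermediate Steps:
$\left(11 - 4\right) \left(-3\right) \left(h - 3\right)^{2} = \left(11 - 4\right) \left(-3\right) \left(5 - 3\right)^{2} = 7 \left(-3\right) 2^{2} = \left(-21\right) 4 = -84$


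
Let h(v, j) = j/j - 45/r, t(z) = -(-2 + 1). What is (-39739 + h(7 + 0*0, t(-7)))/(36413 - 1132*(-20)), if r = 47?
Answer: -1867731/2775491 ≈ -0.67294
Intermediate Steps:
t(z) = 1 (t(z) = -1*(-1) = 1)
h(v, j) = 2/47 (h(v, j) = j/j - 45/47 = 1 - 45*1/47 = 1 - 45/47 = 2/47)
(-39739 + h(7 + 0*0, t(-7)))/(36413 - 1132*(-20)) = (-39739 + 2/47)/(36413 - 1132*(-20)) = -1867731/(47*(36413 + 22640)) = -1867731/47/59053 = -1867731/47*1/59053 = -1867731/2775491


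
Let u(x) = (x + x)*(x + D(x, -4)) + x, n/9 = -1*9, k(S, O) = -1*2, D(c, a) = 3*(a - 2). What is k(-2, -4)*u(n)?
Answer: -31914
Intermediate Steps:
D(c, a) = -6 + 3*a (D(c, a) = 3*(-2 + a) = -6 + 3*a)
k(S, O) = -2
n = -81 (n = 9*(-1*9) = 9*(-9) = -81)
u(x) = x + 2*x*(-18 + x) (u(x) = (x + x)*(x + (-6 + 3*(-4))) + x = (2*x)*(x + (-6 - 12)) + x = (2*x)*(x - 18) + x = (2*x)*(-18 + x) + x = 2*x*(-18 + x) + x = x + 2*x*(-18 + x))
k(-2, -4)*u(n) = -(-162)*(-35 + 2*(-81)) = -(-162)*(-35 - 162) = -(-162)*(-197) = -2*15957 = -31914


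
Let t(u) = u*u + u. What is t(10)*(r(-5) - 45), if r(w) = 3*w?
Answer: -6600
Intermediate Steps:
t(u) = u + u² (t(u) = u² + u = u + u²)
t(10)*(r(-5) - 45) = (10*(1 + 10))*(3*(-5) - 45) = (10*11)*(-15 - 45) = 110*(-60) = -6600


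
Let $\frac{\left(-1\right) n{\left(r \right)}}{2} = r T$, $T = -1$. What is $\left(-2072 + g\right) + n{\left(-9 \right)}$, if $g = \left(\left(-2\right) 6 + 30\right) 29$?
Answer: $-1568$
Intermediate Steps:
$g = 522$ ($g = \left(-12 + 30\right) 29 = 18 \cdot 29 = 522$)
$n{\left(r \right)} = 2 r$ ($n{\left(r \right)} = - 2 r \left(-1\right) = - 2 \left(- r\right) = 2 r$)
$\left(-2072 + g\right) + n{\left(-9 \right)} = \left(-2072 + 522\right) + 2 \left(-9\right) = -1550 - 18 = -1568$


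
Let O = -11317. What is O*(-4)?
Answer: 45268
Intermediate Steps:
O*(-4) = -11317*(-4) = 45268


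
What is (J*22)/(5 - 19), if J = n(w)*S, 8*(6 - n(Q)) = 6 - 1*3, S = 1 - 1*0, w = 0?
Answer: -495/56 ≈ -8.8393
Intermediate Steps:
S = 1 (S = 1 + 0 = 1)
n(Q) = 45/8 (n(Q) = 6 - (6 - 1*3)/8 = 6 - (6 - 3)/8 = 6 - ⅛*3 = 6 - 3/8 = 45/8)
J = 45/8 (J = (45/8)*1 = 45/8 ≈ 5.6250)
(J*22)/(5 - 19) = ((45/8)*22)/(5 - 19) = (495/4)/(-14) = (495/4)*(-1/14) = -495/56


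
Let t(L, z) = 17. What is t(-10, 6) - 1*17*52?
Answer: -867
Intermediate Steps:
t(-10, 6) - 1*17*52 = 17 - 1*17*52 = 17 - 17*52 = 17 - 884 = -867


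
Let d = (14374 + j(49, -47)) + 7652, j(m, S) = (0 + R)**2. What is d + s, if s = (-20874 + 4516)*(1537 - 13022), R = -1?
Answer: 187893657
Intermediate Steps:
j(m, S) = 1 (j(m, S) = (0 - 1)**2 = (-1)**2 = 1)
s = 187871630 (s = -16358*(-11485) = 187871630)
d = 22027 (d = (14374 + 1) + 7652 = 14375 + 7652 = 22027)
d + s = 22027 + 187871630 = 187893657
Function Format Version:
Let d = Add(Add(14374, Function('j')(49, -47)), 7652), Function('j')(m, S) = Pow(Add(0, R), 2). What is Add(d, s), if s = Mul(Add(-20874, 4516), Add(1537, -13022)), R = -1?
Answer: 187893657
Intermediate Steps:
Function('j')(m, S) = 1 (Function('j')(m, S) = Pow(Add(0, -1), 2) = Pow(-1, 2) = 1)
s = 187871630 (s = Mul(-16358, -11485) = 187871630)
d = 22027 (d = Add(Add(14374, 1), 7652) = Add(14375, 7652) = 22027)
Add(d, s) = Add(22027, 187871630) = 187893657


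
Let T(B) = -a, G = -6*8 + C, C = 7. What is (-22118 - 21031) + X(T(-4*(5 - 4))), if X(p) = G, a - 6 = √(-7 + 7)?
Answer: -43190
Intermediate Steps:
a = 6 (a = 6 + √(-7 + 7) = 6 + √0 = 6 + 0 = 6)
G = -41 (G = -6*8 + 7 = -48 + 7 = -41)
T(B) = -6 (T(B) = -1*6 = -6)
X(p) = -41
(-22118 - 21031) + X(T(-4*(5 - 4))) = (-22118 - 21031) - 41 = -43149 - 41 = -43190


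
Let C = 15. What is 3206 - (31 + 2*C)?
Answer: 3145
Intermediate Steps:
3206 - (31 + 2*C) = 3206 - (31 + 2*15) = 3206 - (31 + 30) = 3206 - 1*61 = 3206 - 61 = 3145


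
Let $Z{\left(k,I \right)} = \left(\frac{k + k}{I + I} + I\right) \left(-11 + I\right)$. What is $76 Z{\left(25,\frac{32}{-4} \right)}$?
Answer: $\frac{32129}{2} \approx 16065.0$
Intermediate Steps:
$Z{\left(k,I \right)} = \left(-11 + I\right) \left(I + \frac{k}{I}\right)$ ($Z{\left(k,I \right)} = \left(\frac{2 k}{2 I} + I\right) \left(-11 + I\right) = \left(2 k \frac{1}{2 I} + I\right) \left(-11 + I\right) = \left(\frac{k}{I} + I\right) \left(-11 + I\right) = \left(I + \frac{k}{I}\right) \left(-11 + I\right) = \left(-11 + I\right) \left(I + \frac{k}{I}\right)$)
$76 Z{\left(25,\frac{32}{-4} \right)} = 76 \left(25 + \left(\frac{32}{-4}\right)^{2} - 11 \frac{32}{-4} - \frac{275}{32 \frac{1}{-4}}\right) = 76 \left(25 + \left(32 \left(- \frac{1}{4}\right)\right)^{2} - 11 \cdot 32 \left(- \frac{1}{4}\right) - \frac{275}{32 \left(- \frac{1}{4}\right)}\right) = 76 \left(25 + \left(-8\right)^{2} - -88 - \frac{275}{-8}\right) = 76 \left(25 + 64 + 88 - 275 \left(- \frac{1}{8}\right)\right) = 76 \left(25 + 64 + 88 + \frac{275}{8}\right) = 76 \cdot \frac{1691}{8} = \frac{32129}{2}$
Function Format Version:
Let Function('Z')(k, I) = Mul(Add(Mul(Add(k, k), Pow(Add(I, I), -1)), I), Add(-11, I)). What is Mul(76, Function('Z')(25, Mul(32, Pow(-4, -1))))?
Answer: Rational(32129, 2) ≈ 16065.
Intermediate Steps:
Function('Z')(k, I) = Mul(Add(-11, I), Add(I, Mul(k, Pow(I, -1)))) (Function('Z')(k, I) = Mul(Add(Mul(Mul(2, k), Pow(Mul(2, I), -1)), I), Add(-11, I)) = Mul(Add(Mul(Mul(2, k), Mul(Rational(1, 2), Pow(I, -1))), I), Add(-11, I)) = Mul(Add(Mul(k, Pow(I, -1)), I), Add(-11, I)) = Mul(Add(I, Mul(k, Pow(I, -1))), Add(-11, I)) = Mul(Add(-11, I), Add(I, Mul(k, Pow(I, -1)))))
Mul(76, Function('Z')(25, Mul(32, Pow(-4, -1)))) = Mul(76, Add(25, Pow(Mul(32, Pow(-4, -1)), 2), Mul(-11, Mul(32, Pow(-4, -1))), Mul(-11, 25, Pow(Mul(32, Pow(-4, -1)), -1)))) = Mul(76, Add(25, Pow(Mul(32, Rational(-1, 4)), 2), Mul(-11, Mul(32, Rational(-1, 4))), Mul(-11, 25, Pow(Mul(32, Rational(-1, 4)), -1)))) = Mul(76, Add(25, Pow(-8, 2), Mul(-11, -8), Mul(-11, 25, Pow(-8, -1)))) = Mul(76, Add(25, 64, 88, Mul(-11, 25, Rational(-1, 8)))) = Mul(76, Add(25, 64, 88, Rational(275, 8))) = Mul(76, Rational(1691, 8)) = Rational(32129, 2)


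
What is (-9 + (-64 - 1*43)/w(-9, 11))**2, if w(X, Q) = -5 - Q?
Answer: 1369/256 ≈ 5.3477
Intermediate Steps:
(-9 + (-64 - 1*43)/w(-9, 11))**2 = (-9 + (-64 - 1*43)/(-5 - 1*11))**2 = (-9 + (-64 - 43)/(-5 - 11))**2 = (-9 - 107/(-16))**2 = (-9 - 107*(-1/16))**2 = (-9 + 107/16)**2 = (-37/16)**2 = 1369/256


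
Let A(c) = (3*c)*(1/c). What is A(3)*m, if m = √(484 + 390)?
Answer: 3*√874 ≈ 88.690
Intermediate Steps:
A(c) = 3 (A(c) = (3*c)/c = 3)
m = √874 ≈ 29.563
A(3)*m = 3*√874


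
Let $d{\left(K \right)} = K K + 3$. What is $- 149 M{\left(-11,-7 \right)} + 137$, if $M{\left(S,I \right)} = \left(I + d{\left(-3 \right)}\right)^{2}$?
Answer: $-3588$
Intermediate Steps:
$d{\left(K \right)} = 3 + K^{2}$ ($d{\left(K \right)} = K^{2} + 3 = 3 + K^{2}$)
$M{\left(S,I \right)} = \left(12 + I\right)^{2}$ ($M{\left(S,I \right)} = \left(I + \left(3 + \left(-3\right)^{2}\right)\right)^{2} = \left(I + \left(3 + 9\right)\right)^{2} = \left(I + 12\right)^{2} = \left(12 + I\right)^{2}$)
$- 149 M{\left(-11,-7 \right)} + 137 = - 149 \left(12 - 7\right)^{2} + 137 = - 149 \cdot 5^{2} + 137 = \left(-149\right) 25 + 137 = -3725 + 137 = -3588$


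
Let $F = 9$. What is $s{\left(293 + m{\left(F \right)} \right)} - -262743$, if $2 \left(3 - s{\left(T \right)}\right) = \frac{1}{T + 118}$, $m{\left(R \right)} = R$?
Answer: $\frac{220706639}{840} \approx 2.6275 \cdot 10^{5}$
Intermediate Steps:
$s{\left(T \right)} = 3 - \frac{1}{2 \left(118 + T\right)}$ ($s{\left(T \right)} = 3 - \frac{1}{2 \left(T + 118\right)} = 3 - \frac{1}{2 \left(118 + T\right)}$)
$s{\left(293 + m{\left(F \right)} \right)} - -262743 = \frac{707 + 6 \left(293 + 9\right)}{2 \left(118 + \left(293 + 9\right)\right)} - -262743 = \frac{707 + 6 \cdot 302}{2 \left(118 + 302\right)} + 262743 = \frac{707 + 1812}{2 \cdot 420} + 262743 = \frac{1}{2} \cdot \frac{1}{420} \cdot 2519 + 262743 = \frac{2519}{840} + 262743 = \frac{220706639}{840}$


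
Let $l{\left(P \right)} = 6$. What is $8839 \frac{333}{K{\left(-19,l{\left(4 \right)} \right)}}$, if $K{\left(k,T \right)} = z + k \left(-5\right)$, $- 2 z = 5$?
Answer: $\frac{159102}{5} \approx 31820.0$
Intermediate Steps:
$z = - \frac{5}{2}$ ($z = \left(- \frac{1}{2}\right) 5 = - \frac{5}{2} \approx -2.5$)
$K{\left(k,T \right)} = - \frac{5}{2} - 5 k$ ($K{\left(k,T \right)} = - \frac{5}{2} + k \left(-5\right) = - \frac{5}{2} - 5 k$)
$8839 \frac{333}{K{\left(-19,l{\left(4 \right)} \right)}} = 8839 \frac{333}{- \frac{5}{2} - -95} = 8839 \frac{333}{- \frac{5}{2} + 95} = 8839 \frac{333}{\frac{185}{2}} = 8839 \cdot 333 \cdot \frac{2}{185} = 8839 \cdot \frac{18}{5} = \frac{159102}{5}$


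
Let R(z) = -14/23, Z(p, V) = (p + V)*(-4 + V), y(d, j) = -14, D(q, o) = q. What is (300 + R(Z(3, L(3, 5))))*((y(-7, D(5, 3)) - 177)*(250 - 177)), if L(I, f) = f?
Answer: -96011498/23 ≈ -4.1744e+6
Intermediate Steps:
Z(p, V) = (-4 + V)*(V + p) (Z(p, V) = (V + p)*(-4 + V) = (-4 + V)*(V + p))
R(z) = -14/23 (R(z) = -14*1/23 = -14/23)
(300 + R(Z(3, L(3, 5))))*((y(-7, D(5, 3)) - 177)*(250 - 177)) = (300 - 14/23)*((-14 - 177)*(250 - 177)) = 6886*(-191*73)/23 = (6886/23)*(-13943) = -96011498/23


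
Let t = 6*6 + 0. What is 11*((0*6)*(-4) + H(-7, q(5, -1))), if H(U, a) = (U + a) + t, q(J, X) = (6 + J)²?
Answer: 1650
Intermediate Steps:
t = 36 (t = 36 + 0 = 36)
H(U, a) = 36 + U + a (H(U, a) = (U + a) + 36 = 36 + U + a)
11*((0*6)*(-4) + H(-7, q(5, -1))) = 11*((0*6)*(-4) + (36 - 7 + (6 + 5)²)) = 11*(0*(-4) + (36 - 7 + 11²)) = 11*(0 + (36 - 7 + 121)) = 11*(0 + 150) = 11*150 = 1650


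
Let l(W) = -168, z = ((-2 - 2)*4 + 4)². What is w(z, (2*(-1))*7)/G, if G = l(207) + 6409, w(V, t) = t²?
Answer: 196/6241 ≈ 0.031405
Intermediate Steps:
z = 144 (z = (-4*4 + 4)² = (-16 + 4)² = (-12)² = 144)
G = 6241 (G = -168 + 6409 = 6241)
w(z, (2*(-1))*7)/G = ((2*(-1))*7)²/6241 = (-2*7)²*(1/6241) = (-14)²*(1/6241) = 196*(1/6241) = 196/6241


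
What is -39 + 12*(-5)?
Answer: -99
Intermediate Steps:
-39 + 12*(-5) = -39 - 60 = -99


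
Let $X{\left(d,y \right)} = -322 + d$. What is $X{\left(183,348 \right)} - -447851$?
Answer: $447712$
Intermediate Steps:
$X{\left(183,348 \right)} - -447851 = \left(-322 + 183\right) - -447851 = -139 + 447851 = 447712$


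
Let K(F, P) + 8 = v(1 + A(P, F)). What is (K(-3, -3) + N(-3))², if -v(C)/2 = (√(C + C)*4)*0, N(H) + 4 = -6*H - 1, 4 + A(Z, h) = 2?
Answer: 25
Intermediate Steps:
A(Z, h) = -2 (A(Z, h) = -4 + 2 = -2)
N(H) = -5 - 6*H (N(H) = -4 + (-6*H - 1) = -4 + (-1 - 6*H) = -5 - 6*H)
v(C) = 0 (v(C) = -2*√(C + C)*4*0 = -2*√(2*C)*4*0 = -2*(√2*√C)*4*0 = -2*4*√2*√C*0 = -2*0 = 0)
K(F, P) = -8 (K(F, P) = -8 + 0 = -8)
(K(-3, -3) + N(-3))² = (-8 + (-5 - 6*(-3)))² = (-8 + (-5 + 18))² = (-8 + 13)² = 5² = 25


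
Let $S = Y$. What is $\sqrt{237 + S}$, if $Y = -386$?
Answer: $i \sqrt{149} \approx 12.207 i$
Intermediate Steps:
$S = -386$
$\sqrt{237 + S} = \sqrt{237 - 386} = \sqrt{-149} = i \sqrt{149}$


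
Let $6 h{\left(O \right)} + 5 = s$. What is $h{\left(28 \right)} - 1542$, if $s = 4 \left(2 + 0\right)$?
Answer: $- \frac{3083}{2} \approx -1541.5$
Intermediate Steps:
$s = 8$ ($s = 4 \cdot 2 = 8$)
$h{\left(O \right)} = \frac{1}{2}$ ($h{\left(O \right)} = - \frac{5}{6} + \frac{1}{6} \cdot 8 = - \frac{5}{6} + \frac{4}{3} = \frac{1}{2}$)
$h{\left(28 \right)} - 1542 = \frac{1}{2} - 1542 = - \frac{3083}{2}$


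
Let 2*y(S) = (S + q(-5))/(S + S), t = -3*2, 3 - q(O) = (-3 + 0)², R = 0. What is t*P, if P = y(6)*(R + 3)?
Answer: 0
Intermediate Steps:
q(O) = -6 (q(O) = 3 - (-3 + 0)² = 3 - 1*(-3)² = 3 - 1*9 = 3 - 9 = -6)
t = -6
y(S) = (-6 + S)/(4*S) (y(S) = ((S - 6)/(S + S))/2 = ((-6 + S)/((2*S)))/2 = ((-6 + S)*(1/(2*S)))/2 = ((-6 + S)/(2*S))/2 = (-6 + S)/(4*S))
P = 0 (P = ((¼)*(-6 + 6)/6)*(0 + 3) = ((¼)*(⅙)*0)*3 = 0*3 = 0)
t*P = -6*0 = 0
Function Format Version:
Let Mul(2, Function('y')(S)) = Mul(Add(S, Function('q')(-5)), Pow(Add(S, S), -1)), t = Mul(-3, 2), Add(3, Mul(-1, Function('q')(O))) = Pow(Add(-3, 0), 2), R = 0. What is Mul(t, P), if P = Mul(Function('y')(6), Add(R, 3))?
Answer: 0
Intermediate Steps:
Function('q')(O) = -6 (Function('q')(O) = Add(3, Mul(-1, Pow(Add(-3, 0), 2))) = Add(3, Mul(-1, Pow(-3, 2))) = Add(3, Mul(-1, 9)) = Add(3, -9) = -6)
t = -6
Function('y')(S) = Mul(Rational(1, 4), Pow(S, -1), Add(-6, S)) (Function('y')(S) = Mul(Rational(1, 2), Mul(Add(S, -6), Pow(Add(S, S), -1))) = Mul(Rational(1, 2), Mul(Add(-6, S), Pow(Mul(2, S), -1))) = Mul(Rational(1, 2), Mul(Add(-6, S), Mul(Rational(1, 2), Pow(S, -1)))) = Mul(Rational(1, 2), Mul(Rational(1, 2), Pow(S, -1), Add(-6, S))) = Mul(Rational(1, 4), Pow(S, -1), Add(-6, S)))
P = 0 (P = Mul(Mul(Rational(1, 4), Pow(6, -1), Add(-6, 6)), Add(0, 3)) = Mul(Mul(Rational(1, 4), Rational(1, 6), 0), 3) = Mul(0, 3) = 0)
Mul(t, P) = Mul(-6, 0) = 0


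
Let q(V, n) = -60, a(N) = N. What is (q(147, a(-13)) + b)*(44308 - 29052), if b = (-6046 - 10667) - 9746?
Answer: -404573864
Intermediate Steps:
b = -26459 (b = -16713 - 9746 = -26459)
(q(147, a(-13)) + b)*(44308 - 29052) = (-60 - 26459)*(44308 - 29052) = -26519*15256 = -404573864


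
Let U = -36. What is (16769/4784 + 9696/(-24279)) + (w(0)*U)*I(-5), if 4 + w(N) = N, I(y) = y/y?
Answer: 5695484957/38716912 ≈ 147.11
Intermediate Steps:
I(y) = 1
w(N) = -4 + N
(16769/4784 + 9696/(-24279)) + (w(0)*U)*I(-5) = (16769/4784 + 9696/(-24279)) + ((-4 + 0)*(-36))*1 = (16769*(1/4784) + 9696*(-1/24279)) - 4*(-36)*1 = (16769/4784 - 3232/8093) + 144*1 = 120249629/38716912 + 144 = 5695484957/38716912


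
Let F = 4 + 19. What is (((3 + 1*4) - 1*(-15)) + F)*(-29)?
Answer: -1305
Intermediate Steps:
F = 23
(((3 + 1*4) - 1*(-15)) + F)*(-29) = (((3 + 1*4) - 1*(-15)) + 23)*(-29) = (((3 + 4) + 15) + 23)*(-29) = ((7 + 15) + 23)*(-29) = (22 + 23)*(-29) = 45*(-29) = -1305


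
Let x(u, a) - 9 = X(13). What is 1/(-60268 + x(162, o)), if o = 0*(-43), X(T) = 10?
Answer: -1/60249 ≈ -1.6598e-5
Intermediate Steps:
o = 0
x(u, a) = 19 (x(u, a) = 9 + 10 = 19)
1/(-60268 + x(162, o)) = 1/(-60268 + 19) = 1/(-60249) = -1/60249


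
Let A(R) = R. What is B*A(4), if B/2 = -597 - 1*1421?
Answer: -16144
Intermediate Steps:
B = -4036 (B = 2*(-597 - 1*1421) = 2*(-597 - 1421) = 2*(-2018) = -4036)
B*A(4) = -4036*4 = -16144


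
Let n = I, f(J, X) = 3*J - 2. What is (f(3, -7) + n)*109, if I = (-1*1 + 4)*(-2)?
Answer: 109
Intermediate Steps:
f(J, X) = -2 + 3*J
I = -6 (I = (-1 + 4)*(-2) = 3*(-2) = -6)
n = -6
(f(3, -7) + n)*109 = ((-2 + 3*3) - 6)*109 = ((-2 + 9) - 6)*109 = (7 - 6)*109 = 1*109 = 109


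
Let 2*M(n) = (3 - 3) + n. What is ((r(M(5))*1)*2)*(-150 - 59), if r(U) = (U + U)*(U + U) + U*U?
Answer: -26125/2 ≈ -13063.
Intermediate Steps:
M(n) = n/2 (M(n) = ((3 - 3) + n)/2 = (0 + n)/2 = n/2)
r(U) = 5*U**2 (r(U) = (2*U)*(2*U) + U**2 = 4*U**2 + U**2 = 5*U**2)
((r(M(5))*1)*2)*(-150 - 59) = (((5*((1/2)*5)**2)*1)*2)*(-150 - 59) = (((5*(5/2)**2)*1)*2)*(-209) = (((5*(25/4))*1)*2)*(-209) = (((125/4)*1)*2)*(-209) = ((125/4)*2)*(-209) = (125/2)*(-209) = -26125/2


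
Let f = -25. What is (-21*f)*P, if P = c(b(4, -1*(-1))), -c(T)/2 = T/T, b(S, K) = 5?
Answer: -1050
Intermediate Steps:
c(T) = -2 (c(T) = -2*T/T = -2*1 = -2)
P = -2
(-21*f)*P = -21*(-25)*(-2) = 525*(-2) = -1050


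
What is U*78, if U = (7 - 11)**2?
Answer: 1248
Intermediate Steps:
U = 16 (U = (-4)**2 = 16)
U*78 = 16*78 = 1248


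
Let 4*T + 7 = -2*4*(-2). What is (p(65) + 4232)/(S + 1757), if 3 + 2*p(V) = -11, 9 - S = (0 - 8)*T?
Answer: 4225/1784 ≈ 2.3683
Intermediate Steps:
T = 9/4 (T = -7/4 + (-2*4*(-2))/4 = -7/4 + (-8*(-2))/4 = -7/4 + (¼)*16 = -7/4 + 4 = 9/4 ≈ 2.2500)
S = 27 (S = 9 - (0 - 8)*9/4 = 9 - (-8)*9/4 = 9 - 1*(-18) = 9 + 18 = 27)
p(V) = -7 (p(V) = -3/2 + (½)*(-11) = -3/2 - 11/2 = -7)
(p(65) + 4232)/(S + 1757) = (-7 + 4232)/(27 + 1757) = 4225/1784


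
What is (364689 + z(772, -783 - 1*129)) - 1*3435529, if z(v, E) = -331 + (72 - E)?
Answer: -3070187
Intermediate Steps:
z(v, E) = -259 - E
(364689 + z(772, -783 - 1*129)) - 1*3435529 = (364689 + (-259 - (-783 - 1*129))) - 1*3435529 = (364689 + (-259 - (-783 - 129))) - 3435529 = (364689 + (-259 - 1*(-912))) - 3435529 = (364689 + (-259 + 912)) - 3435529 = (364689 + 653) - 3435529 = 365342 - 3435529 = -3070187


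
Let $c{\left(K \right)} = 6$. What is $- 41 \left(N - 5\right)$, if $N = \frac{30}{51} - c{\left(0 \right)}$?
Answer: $\frac{7257}{17} \approx 426.88$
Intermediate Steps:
$N = - \frac{92}{17}$ ($N = \frac{30}{51} - 6 = 30 \cdot \frac{1}{51} - 6 = \frac{10}{17} - 6 = - \frac{92}{17} \approx -5.4118$)
$- 41 \left(N - 5\right) = - 41 \left(- \frac{92}{17} - 5\right) = \left(-41\right) \left(- \frac{177}{17}\right) = \frac{7257}{17}$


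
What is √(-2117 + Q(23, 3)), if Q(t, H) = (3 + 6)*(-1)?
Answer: I*√2126 ≈ 46.109*I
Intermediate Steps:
Q(t, H) = -9 (Q(t, H) = 9*(-1) = -9)
√(-2117 + Q(23, 3)) = √(-2117 - 9) = √(-2126) = I*√2126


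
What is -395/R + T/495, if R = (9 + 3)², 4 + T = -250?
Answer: -25789/7920 ≈ -3.2562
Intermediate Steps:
T = -254 (T = -4 - 250 = -254)
R = 144 (R = 12² = 144)
-395/R + T/495 = -395/144 - 254/495 = -25789/7920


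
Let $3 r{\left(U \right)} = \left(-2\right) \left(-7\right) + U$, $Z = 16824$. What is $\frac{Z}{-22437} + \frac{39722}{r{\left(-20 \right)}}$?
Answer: $- \frac{148546027}{7479} \approx -19862.0$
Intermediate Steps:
$r{\left(U \right)} = \frac{14}{3} + \frac{U}{3}$ ($r{\left(U \right)} = \frac{\left(-2\right) \left(-7\right) + U}{3} = \frac{14 + U}{3} = \frac{14}{3} + \frac{U}{3}$)
$\frac{Z}{-22437} + \frac{39722}{r{\left(-20 \right)}} = \frac{16824}{-22437} + \frac{39722}{\frac{14}{3} + \frac{1}{3} \left(-20\right)} = 16824 \left(- \frac{1}{22437}\right) + \frac{39722}{\frac{14}{3} - \frac{20}{3}} = - \frac{5608}{7479} + \frac{39722}{-2} = - \frac{5608}{7479} + 39722 \left(- \frac{1}{2}\right) = - \frac{5608}{7479} - 19861 = - \frac{148546027}{7479}$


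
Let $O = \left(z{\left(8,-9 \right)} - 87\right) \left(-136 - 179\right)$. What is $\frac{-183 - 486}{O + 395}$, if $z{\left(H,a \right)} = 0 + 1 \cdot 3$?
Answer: $- \frac{669}{26855} \approx -0.024912$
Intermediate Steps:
$z{\left(H,a \right)} = 3$ ($z{\left(H,a \right)} = 0 + 3 = 3$)
$O = 26460$ ($O = \left(3 - 87\right) \left(-136 - 179\right) = \left(-84\right) \left(-315\right) = 26460$)
$\frac{-183 - 486}{O + 395} = \frac{-183 - 486}{26460 + 395} = - \frac{669}{26855}$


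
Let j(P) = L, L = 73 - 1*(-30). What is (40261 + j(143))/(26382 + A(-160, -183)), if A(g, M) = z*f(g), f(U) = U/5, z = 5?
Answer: 20182/13111 ≈ 1.5393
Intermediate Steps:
L = 103 (L = 73 + 30 = 103)
f(U) = U/5 (f(U) = U*(1/5) = U/5)
j(P) = 103
A(g, M) = g (A(g, M) = 5*(g/5) = g)
(40261 + j(143))/(26382 + A(-160, -183)) = (40261 + 103)/(26382 - 160) = 40364/26222 = 40364*(1/26222) = 20182/13111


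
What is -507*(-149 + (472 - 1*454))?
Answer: 66417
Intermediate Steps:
-507*(-149 + (472 - 1*454)) = -507*(-149 + (472 - 454)) = -507*(-149 + 18) = -507*(-131) = 66417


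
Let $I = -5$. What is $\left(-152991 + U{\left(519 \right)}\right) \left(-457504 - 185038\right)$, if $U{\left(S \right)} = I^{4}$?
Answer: $97901554372$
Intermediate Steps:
$U{\left(S \right)} = 625$ ($U{\left(S \right)} = \left(-5\right)^{4} = 625$)
$\left(-152991 + U{\left(519 \right)}\right) \left(-457504 - 185038\right) = \left(-152991 + 625\right) \left(-457504 - 185038\right) = \left(-152366\right) \left(-642542\right) = 97901554372$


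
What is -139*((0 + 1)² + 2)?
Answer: -417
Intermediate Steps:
-139*((0 + 1)² + 2) = -139*(1² + 2) = -139*(1 + 2) = -139*3 = -417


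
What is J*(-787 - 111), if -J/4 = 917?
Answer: 3293864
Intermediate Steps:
J = -3668 (J = -4*917 = -3668)
J*(-787 - 111) = -3668*(-787 - 111) = -3668*(-898) = 3293864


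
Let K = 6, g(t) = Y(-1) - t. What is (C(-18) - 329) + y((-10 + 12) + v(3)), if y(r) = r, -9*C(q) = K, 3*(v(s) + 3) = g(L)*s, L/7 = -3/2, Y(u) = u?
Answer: -1927/6 ≈ -321.17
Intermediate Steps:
L = -21/2 (L = 7*(-3/2) = -21/2 ≈ -10.500)
g(t) = -1 - t
v(s) = -3 + 19*s/6 (v(s) = -3 + ((-1 - 1*(-21/2))*s)/3 = -3 + ((-1 + 21/2)*s)/3 = -3 + (19*s/2)/3 = -3 + 19*s/6)
C(q) = -2/3 (C(q) = -1/9*6 = -2/3)
(C(-18) - 329) + y((-10 + 12) + v(3)) = (-2/3 - 329) + ((-10 + 12) + (-3 + (19/6)*3)) = -989/3 + (2 + (-3 + 19/2)) = -989/3 + (2 + 13/2) = -989/3 + 17/2 = -1927/6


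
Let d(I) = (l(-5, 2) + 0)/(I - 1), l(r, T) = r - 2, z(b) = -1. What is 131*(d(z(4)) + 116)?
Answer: 31309/2 ≈ 15655.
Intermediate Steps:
l(r, T) = -2 + r
d(I) = -7/(-1 + I) (d(I) = ((-2 - 5) + 0)/(I - 1) = (-7 + 0)/(-1 + I) = -7/(-1 + I))
131*(d(z(4)) + 116) = 131*(-7/(-1 - 1) + 116) = 131*(-7/(-2) + 116) = 131*(-7*(-1/2) + 116) = 131*(7/2 + 116) = 131*(239/2) = 31309/2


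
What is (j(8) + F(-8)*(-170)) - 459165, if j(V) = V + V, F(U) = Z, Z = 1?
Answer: -459319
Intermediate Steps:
F(U) = 1
j(V) = 2*V
(j(8) + F(-8)*(-170)) - 459165 = (2*8 + 1*(-170)) - 459165 = (16 - 170) - 459165 = -154 - 459165 = -459319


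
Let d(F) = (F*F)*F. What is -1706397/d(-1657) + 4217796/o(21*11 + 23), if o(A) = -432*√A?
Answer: 1706397/4549540393 - 117161*√254/3048 ≈ -612.61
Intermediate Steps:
d(F) = F³ (d(F) = F²*F = F³)
-1706397/d(-1657) + 4217796/o(21*11 + 23) = -1706397/((-1657)³) + 4217796/((-432*√(21*11 + 23))) = -1706397/(-4549540393) + 4217796/((-432*√(231 + 23))) = -1706397*(-1/4549540393) + 4217796/((-432*√254)) = 1706397/4549540393 + 4217796*(-√254/109728) = 1706397/4549540393 - 117161*√254/3048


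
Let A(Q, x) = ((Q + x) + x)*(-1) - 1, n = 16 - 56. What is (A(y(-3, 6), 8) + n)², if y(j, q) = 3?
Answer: 3600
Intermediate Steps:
n = -40
A(Q, x) = -1 - Q - 2*x (A(Q, x) = (Q + 2*x)*(-1) - 1 = (-Q - 2*x) - 1 = -1 - Q - 2*x)
(A(y(-3, 6), 8) + n)² = ((-1 - 1*3 - 2*8) - 40)² = ((-1 - 3 - 16) - 40)² = (-20 - 40)² = (-60)² = 3600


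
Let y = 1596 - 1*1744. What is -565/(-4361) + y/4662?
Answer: 3839/39249 ≈ 0.097811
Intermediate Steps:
y = -148 (y = 1596 - 1744 = -148)
-565/(-4361) + y/4662 = -565/(-4361) - 148/4662 = -565*(-1/4361) - 148*1/4662 = 565/4361 - 2/63 = 3839/39249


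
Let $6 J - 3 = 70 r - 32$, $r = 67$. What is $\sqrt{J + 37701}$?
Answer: $\frac{\sqrt{1385202}}{6} \approx 196.16$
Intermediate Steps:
$J = \frac{4661}{6}$ ($J = \frac{1}{2} + \frac{70 \cdot 67 - 32}{6} = \frac{1}{2} + \frac{4690 - 32}{6} = \frac{1}{2} + \frac{1}{6} \cdot 4658 = \frac{1}{2} + \frac{2329}{3} = \frac{4661}{6} \approx 776.83$)
$\sqrt{J + 37701} = \sqrt{\frac{4661}{6} + 37701} = \sqrt{\frac{230867}{6}} = \frac{\sqrt{1385202}}{6}$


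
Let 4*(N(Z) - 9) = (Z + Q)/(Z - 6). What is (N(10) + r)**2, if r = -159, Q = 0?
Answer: 1428025/64 ≈ 22313.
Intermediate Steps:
N(Z) = 9 + Z/(4*(-6 + Z)) (N(Z) = 9 + ((Z + 0)/(Z - 6))/4 = 9 + (Z/(-6 + Z))/4 = 9 + Z/(4*(-6 + Z)))
(N(10) + r)**2 = ((-216 + 37*10)/(4*(-6 + 10)) - 159)**2 = ((1/4)*(-216 + 370)/4 - 159)**2 = ((1/4)*(1/4)*154 - 159)**2 = (77/8 - 159)**2 = (-1195/8)**2 = 1428025/64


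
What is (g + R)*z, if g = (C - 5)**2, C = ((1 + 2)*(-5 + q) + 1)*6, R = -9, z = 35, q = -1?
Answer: 400400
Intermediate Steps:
C = -102 (C = ((1 + 2)*(-5 - 1) + 1)*6 = (3*(-6) + 1)*6 = (-18 + 1)*6 = -17*6 = -102)
g = 11449 (g = (-102 - 5)**2 = (-107)**2 = 11449)
(g + R)*z = (11449 - 9)*35 = 11440*35 = 400400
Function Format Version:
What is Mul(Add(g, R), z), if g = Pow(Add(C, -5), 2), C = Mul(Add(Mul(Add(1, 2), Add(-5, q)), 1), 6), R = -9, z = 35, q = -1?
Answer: 400400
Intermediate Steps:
C = -102 (C = Mul(Add(Mul(Add(1, 2), Add(-5, -1)), 1), 6) = Mul(Add(Mul(3, -6), 1), 6) = Mul(Add(-18, 1), 6) = Mul(-17, 6) = -102)
g = 11449 (g = Pow(Add(-102, -5), 2) = Pow(-107, 2) = 11449)
Mul(Add(g, R), z) = Mul(Add(11449, -9), 35) = Mul(11440, 35) = 400400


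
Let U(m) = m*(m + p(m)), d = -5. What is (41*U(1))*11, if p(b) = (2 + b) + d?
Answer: -451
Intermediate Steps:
p(b) = -3 + b (p(b) = (2 + b) - 5 = -3 + b)
U(m) = m*(-3 + 2*m) (U(m) = m*(m + (-3 + m)) = m*(-3 + 2*m))
(41*U(1))*11 = (41*(1*(-3 + 2*1)))*11 = (41*(1*(-3 + 2)))*11 = (41*(1*(-1)))*11 = (41*(-1))*11 = -41*11 = -451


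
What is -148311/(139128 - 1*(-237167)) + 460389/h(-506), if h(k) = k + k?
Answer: -173392169487/380810540 ≈ -455.32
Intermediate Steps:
h(k) = 2*k
-148311/(139128 - 1*(-237167)) + 460389/h(-506) = -148311/(139128 - 1*(-237167)) + 460389/((2*(-506))) = -148311/(139128 + 237167) + 460389/(-1012) = -148311/376295 + 460389*(-1/1012) = -148311*1/376295 - 460389/1012 = -148311/376295 - 460389/1012 = -173392169487/380810540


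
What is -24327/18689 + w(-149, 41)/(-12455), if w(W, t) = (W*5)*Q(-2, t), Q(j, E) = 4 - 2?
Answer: -55029235/46554299 ≈ -1.1820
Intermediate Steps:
Q(j, E) = 2
w(W, t) = 10*W (w(W, t) = (W*5)*2 = (5*W)*2 = 10*W)
-24327/18689 + w(-149, 41)/(-12455) = -24327/18689 + (10*(-149))/(-12455) = -24327*1/18689 - 1490*(-1/12455) = -24327/18689 + 298/2491 = -55029235/46554299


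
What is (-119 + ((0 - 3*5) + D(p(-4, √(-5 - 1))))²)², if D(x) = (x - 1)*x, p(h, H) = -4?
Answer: 8836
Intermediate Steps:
D(x) = x*(-1 + x) (D(x) = (-1 + x)*x = x*(-1 + x))
(-119 + ((0 - 3*5) + D(p(-4, √(-5 - 1))))²)² = (-119 + ((0 - 3*5) - 4*(-1 - 4))²)² = (-119 + ((0 - 1*15) - 4*(-5))²)² = (-119 + ((0 - 15) + 20)²)² = (-119 + (-15 + 20)²)² = (-119 + 5²)² = (-119 + 25)² = (-94)² = 8836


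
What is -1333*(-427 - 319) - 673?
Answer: 993745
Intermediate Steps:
-1333*(-427 - 319) - 673 = -1333*(-746) - 673 = 994418 - 673 = 993745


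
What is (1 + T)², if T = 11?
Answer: 144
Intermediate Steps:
(1 + T)² = (1 + 11)² = 12² = 144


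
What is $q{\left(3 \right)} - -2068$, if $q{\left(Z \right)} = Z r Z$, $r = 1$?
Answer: $2077$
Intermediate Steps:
$q{\left(Z \right)} = Z^{2}$ ($q{\left(Z \right)} = Z 1 Z = Z Z = Z^{2}$)
$q{\left(3 \right)} - -2068 = 3^{2} - -2068 = 9 + 2068 = 2077$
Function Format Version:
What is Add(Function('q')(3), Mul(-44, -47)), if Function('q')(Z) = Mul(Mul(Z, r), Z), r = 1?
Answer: 2077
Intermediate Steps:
Function('q')(Z) = Pow(Z, 2) (Function('q')(Z) = Mul(Mul(Z, 1), Z) = Mul(Z, Z) = Pow(Z, 2))
Add(Function('q')(3), Mul(-44, -47)) = Add(Pow(3, 2), Mul(-44, -47)) = Add(9, 2068) = 2077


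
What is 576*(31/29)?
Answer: 17856/29 ≈ 615.72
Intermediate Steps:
576*(31/29) = 17856/29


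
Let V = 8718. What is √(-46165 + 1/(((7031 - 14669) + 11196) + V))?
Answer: I*√193252044799/2046 ≈ 214.86*I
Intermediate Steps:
√(-46165 + 1/(((7031 - 14669) + 11196) + V)) = √(-46165 + 1/(((7031 - 14669) + 11196) + 8718)) = √(-46165 + 1/((-7638 + 11196) + 8718)) = √(-46165 + 1/(3558 + 8718)) = √(-46165 + 1/12276) = √(-566721539/12276) = I*√193252044799/2046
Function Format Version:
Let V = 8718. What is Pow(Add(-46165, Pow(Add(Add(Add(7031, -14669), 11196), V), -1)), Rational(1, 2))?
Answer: Mul(Rational(1, 2046), I, Pow(193252044799, Rational(1, 2))) ≈ Mul(214.86, I)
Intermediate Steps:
Pow(Add(-46165, Pow(Add(Add(Add(7031, -14669), 11196), V), -1)), Rational(1, 2)) = Pow(Add(-46165, Pow(Add(Add(Add(7031, -14669), 11196), 8718), -1)), Rational(1, 2)) = Pow(Add(-46165, Pow(Add(Add(-7638, 11196), 8718), -1)), Rational(1, 2)) = Pow(Add(-46165, Pow(Add(3558, 8718), -1)), Rational(1, 2)) = Pow(Add(-46165, Pow(12276, -1)), Rational(1, 2)) = Pow(Add(-46165, Rational(1, 12276)), Rational(1, 2)) = Pow(Rational(-566721539, 12276), Rational(1, 2)) = Mul(Rational(1, 2046), I, Pow(193252044799, Rational(1, 2)))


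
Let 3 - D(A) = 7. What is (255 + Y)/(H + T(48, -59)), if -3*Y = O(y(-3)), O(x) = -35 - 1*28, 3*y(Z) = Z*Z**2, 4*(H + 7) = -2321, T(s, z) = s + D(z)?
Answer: -1104/2173 ≈ -0.50805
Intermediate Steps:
D(A) = -4 (D(A) = 3 - 1*7 = 3 - 7 = -4)
T(s, z) = -4 + s (T(s, z) = s - 4 = -4 + s)
H = -2349/4 (H = -7 + (1/4)*(-2321) = -7 - 2321/4 = -2349/4 ≈ -587.25)
y(Z) = Z**3/3 (y(Z) = (Z*Z**2)/3 = Z**3/3)
O(x) = -63 (O(x) = -35 - 28 = -63)
Y = 21 (Y = -1/3*(-63) = 21)
(255 + Y)/(H + T(48, -59)) = (255 + 21)/(-2349/4 + (-4 + 48)) = 276/(-2349/4 + 44) = 276/(-2173/4) = 276*(-4/2173) = -1104/2173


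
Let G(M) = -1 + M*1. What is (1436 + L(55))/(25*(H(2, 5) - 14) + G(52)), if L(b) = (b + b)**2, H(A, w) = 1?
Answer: -6768/137 ≈ -49.401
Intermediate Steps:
G(M) = -1 + M
L(b) = 4*b**2 (L(b) = (2*b)**2 = 4*b**2)
(1436 + L(55))/(25*(H(2, 5) - 14) + G(52)) = (1436 + 4*55**2)/(25*(1 - 14) + (-1 + 52)) = (1436 + 4*3025)/(25*(-13) + 51) = (1436 + 12100)/(-325 + 51) = 13536/(-274) = 13536*(-1/274) = -6768/137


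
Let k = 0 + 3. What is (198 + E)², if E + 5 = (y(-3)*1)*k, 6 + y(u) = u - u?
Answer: 30625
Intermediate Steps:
y(u) = -6 (y(u) = -6 + (u - u) = -6 + 0 = -6)
k = 3
E = -23 (E = -5 - 6*1*3 = -5 - 6*3 = -5 - 18 = -23)
(198 + E)² = (198 - 23)² = 175² = 30625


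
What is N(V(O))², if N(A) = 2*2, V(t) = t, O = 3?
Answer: 16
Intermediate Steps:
N(A) = 4
N(V(O))² = 4² = 16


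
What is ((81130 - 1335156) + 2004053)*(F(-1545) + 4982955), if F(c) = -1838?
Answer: 3735972240159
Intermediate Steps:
((81130 - 1335156) + 2004053)*(F(-1545) + 4982955) = ((81130 - 1335156) + 2004053)*(-1838 + 4982955) = (-1254026 + 2004053)*4981117 = 750027*4981117 = 3735972240159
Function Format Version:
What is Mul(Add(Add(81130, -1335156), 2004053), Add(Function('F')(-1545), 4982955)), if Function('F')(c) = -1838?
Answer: 3735972240159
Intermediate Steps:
Mul(Add(Add(81130, -1335156), 2004053), Add(Function('F')(-1545), 4982955)) = Mul(Add(Add(81130, -1335156), 2004053), Add(-1838, 4982955)) = Mul(Add(-1254026, 2004053), 4981117) = Mul(750027, 4981117) = 3735972240159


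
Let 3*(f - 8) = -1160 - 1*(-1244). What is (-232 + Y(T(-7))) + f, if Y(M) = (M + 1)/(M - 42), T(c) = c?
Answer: -9598/49 ≈ -195.88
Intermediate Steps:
Y(M) = (1 + M)/(-42 + M)
f = 36 (f = 8 + (-1160 - 1*(-1244))/3 = 8 + (-1160 + 1244)/3 = 8 + (⅓)*84 = 8 + 28 = 36)
(-232 + Y(T(-7))) + f = (-232 + (1 - 7)/(-42 - 7)) + 36 = (-232 - 6/(-49)) + 36 = (-232 - 1/49*(-6)) + 36 = (-232 + 6/49) + 36 = -11362/49 + 36 = -9598/49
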